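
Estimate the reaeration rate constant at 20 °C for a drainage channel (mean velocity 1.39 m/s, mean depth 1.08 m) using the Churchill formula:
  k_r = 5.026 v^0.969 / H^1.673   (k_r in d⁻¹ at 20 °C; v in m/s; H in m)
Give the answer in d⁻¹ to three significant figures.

k_r ≈ 6.08 d⁻¹

k_r = 5.026 × 1.39^0.969 / 1.08^1.673 = 5.026 × 1.376 / 1.137 = 6.080 d⁻¹.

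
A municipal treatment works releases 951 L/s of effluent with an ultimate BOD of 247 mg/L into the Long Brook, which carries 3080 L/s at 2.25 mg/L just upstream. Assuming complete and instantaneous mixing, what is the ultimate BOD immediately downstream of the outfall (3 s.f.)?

Flow-weighted mixing: C = (Q_r C_r + Q_w C_w)/(Q_r + Q_w)
= (3080×2.25 + 951×247)/(3080 + 951) = 241800/4031 = 59.99 mg/L.

60.0 mg/L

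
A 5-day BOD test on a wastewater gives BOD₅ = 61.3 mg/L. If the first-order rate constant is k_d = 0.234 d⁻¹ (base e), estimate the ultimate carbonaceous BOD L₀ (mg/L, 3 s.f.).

BOD₅ = L₀(1 − e^(−5k_d)) ⇒ L₀ = BOD₅ / (1 − e^(−5×0.234))
= 61.3 / (1 − 0.3104) = 61.3 / 0.6896 = 88.89 mg/L.

L₀ ≈ 88.9 mg/L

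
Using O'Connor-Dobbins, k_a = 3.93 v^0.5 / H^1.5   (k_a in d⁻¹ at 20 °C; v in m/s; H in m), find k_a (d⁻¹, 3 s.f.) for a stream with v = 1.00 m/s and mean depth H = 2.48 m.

k_a = 3.93 × 1.00^0.5 / 2.48^1.5 = 3.93 × 1.000 / 3.906 = 1.006 d⁻¹.

k_a ≈ 1.01 d⁻¹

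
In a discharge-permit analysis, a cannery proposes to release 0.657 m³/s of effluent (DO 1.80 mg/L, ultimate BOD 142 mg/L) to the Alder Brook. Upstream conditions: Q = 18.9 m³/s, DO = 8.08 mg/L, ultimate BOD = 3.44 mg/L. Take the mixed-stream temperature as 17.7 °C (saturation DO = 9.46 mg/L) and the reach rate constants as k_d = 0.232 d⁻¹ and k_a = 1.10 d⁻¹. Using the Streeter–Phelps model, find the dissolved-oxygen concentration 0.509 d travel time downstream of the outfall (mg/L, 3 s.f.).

Mixed DO = (18.9×8.08 + 0.657×1.80)/(18.9+0.657) = 153.9/19.56 = 7.869 mg/L.
Mixed L₀ = (18.9×3.44 + 0.657×142)/(19.56) = 158.3/19.56 = 8.095 mg/L.
Initial deficit D₀ = C_s − DO₀ = 9.46 − 7.869 = 1.591 mg/L.
D(0.509) = [0.232×8.095/(1.10−0.232)](e^(−0.232×0.509) − e^(−1.10×0.509)) + 1.591 e^(−1.10×0.509)
= 2.164 × (0.8886 − 0.5713) + 1.591 × 0.5713 = 1.595 mg/L.
DO = 9.46 − 1.595 = 7.865 mg/L.

DO ≈ 7.86 mg/L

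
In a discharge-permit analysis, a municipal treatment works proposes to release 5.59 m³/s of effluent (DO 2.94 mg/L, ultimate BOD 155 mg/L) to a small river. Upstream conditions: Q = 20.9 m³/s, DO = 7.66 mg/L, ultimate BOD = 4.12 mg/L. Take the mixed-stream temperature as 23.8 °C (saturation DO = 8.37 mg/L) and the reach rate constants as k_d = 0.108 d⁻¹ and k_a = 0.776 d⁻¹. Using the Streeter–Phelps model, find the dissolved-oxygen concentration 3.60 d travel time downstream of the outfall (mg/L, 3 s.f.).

DO ≈ 4.68 mg/L

Mixed DO = (20.9×7.66 + 5.59×2.94)/(20.9+5.59) = 176.5/26.49 = 6.664 mg/L.
Mixed L₀ = (20.9×4.12 + 5.59×155)/(26.49) = 952.6/26.49 = 35.96 mg/L.
Initial deficit D₀ = C_s − DO₀ = 8.37 − 6.664 = 1.706 mg/L.
D(3.60) = [0.108×35.96/(0.776−0.108)](e^(−0.108×3.60) − e^(−0.776×3.60)) + 1.706 e^(−0.776×3.60)
= 5.814 × (0.6779 − 0.06120) + 1.706 × 0.06120 = 3.690 mg/L.
DO = 8.37 − 3.690 = 4.680 mg/L.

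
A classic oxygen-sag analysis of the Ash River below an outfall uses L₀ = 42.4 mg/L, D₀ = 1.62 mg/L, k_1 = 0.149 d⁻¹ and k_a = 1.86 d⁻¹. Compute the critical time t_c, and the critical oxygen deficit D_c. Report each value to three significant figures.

t_c = [1/(k_a−k_1)] ln[(k_a/k_1)(1 − D₀(k_a−k_1)/(k_1 L₀))]
= [1/(1.86−0.149)] ln[(1.86/0.149)(1 − 1.62×1.711/(0.149×42.4))]
= (1/1.711) ln[12.48 × 0.5613] = 0.5845 × ln(7.006) = 0.5845 × 1.947 = 1.138 d.
L(t_c) = L₀ e^(−k_1 t_c) = 42.4 × 0.8441 = 35.79 mg/L, and at the critical point k_a D_c = k_1 L, so D_c = (0.149/1.86) × 35.79 = 2.867 mg/L.

t_c ≈ 1.14 d; D_c ≈ 2.87 mg/L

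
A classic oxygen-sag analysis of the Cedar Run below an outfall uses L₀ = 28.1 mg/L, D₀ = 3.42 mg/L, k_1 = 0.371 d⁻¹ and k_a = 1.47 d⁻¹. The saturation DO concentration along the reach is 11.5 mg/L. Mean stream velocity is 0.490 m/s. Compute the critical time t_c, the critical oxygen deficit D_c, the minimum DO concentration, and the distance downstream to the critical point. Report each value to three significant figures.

t_c = [1/(k_a−k_1)] ln[(k_a/k_1)(1 − D₀(k_a−k_1)/(k_1 L₀))]
= [1/(1.47−0.371)] ln[(1.47/0.371)(1 − 3.42×1.099/(0.371×28.1))]
= (1/1.099) ln[3.962 × 0.6395] = 0.9099 × ln(2.534) = 0.9099 × 0.9297 = 0.8459 d.
L(t_c) = L₀ e^(−k_1 t_c) = 28.1 × 0.7306 = 20.53 mg/L, and at the critical point k_a D_c = k_1 L, so D_c = (0.371/1.47) × 20.53 = 5.182 mg/L.
Minimum DO = C_s − D_c = 11.5 − 5.182 = 6.318 mg/L.
x_c = v t_c = 0.490 m/s × 0.8459 d × 86400 s/d = 35810 m ≈ 35.8 km.

t_c ≈ 0.846 d; D_c ≈ 5.18 mg/L; min DO ≈ 6.32 mg/L; x_c ≈ 35.8 km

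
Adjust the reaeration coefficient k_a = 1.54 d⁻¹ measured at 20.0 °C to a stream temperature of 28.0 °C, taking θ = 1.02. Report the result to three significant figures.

k_a ≈ 1.80 d⁻¹

k_a(T₂) = k_a(T₁) · θ^(T₂−T₁) = 1.54 × 1.02^(28.0−20.0)
= 1.54 × 1.02^8.00 = 1.54 × 1.172 = 1.804 d⁻¹.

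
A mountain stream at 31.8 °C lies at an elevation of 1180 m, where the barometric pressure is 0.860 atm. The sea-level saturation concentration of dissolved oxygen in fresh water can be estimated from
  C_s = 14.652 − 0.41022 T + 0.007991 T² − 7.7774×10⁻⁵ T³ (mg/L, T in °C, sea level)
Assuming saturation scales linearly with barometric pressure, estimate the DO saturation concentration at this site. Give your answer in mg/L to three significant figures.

At sea level: C_s = 14.652 − 0.41022×31.8 + 0.007991×31.8² − 7.7774×10⁻⁵×31.8³ = 7.187 mg/L.
Pressure correction: C_s' = 7.187 × 0.860 = 6.181 mg/L.

C_s ≈ 6.18 mg/L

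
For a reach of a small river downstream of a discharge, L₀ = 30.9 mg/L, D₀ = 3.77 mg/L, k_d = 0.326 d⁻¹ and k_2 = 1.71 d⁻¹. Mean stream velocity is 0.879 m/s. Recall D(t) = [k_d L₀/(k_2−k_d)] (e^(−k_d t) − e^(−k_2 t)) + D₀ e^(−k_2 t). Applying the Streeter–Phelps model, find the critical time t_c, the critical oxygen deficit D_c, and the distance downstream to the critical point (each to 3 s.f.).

At the critical point dD/dt = 0, so k_d L₀ e^(−k_d t) = k_2 D. Substituting D(t) from the Streeter–Phelps equation and solving for t gives
t_c = ln[(k_2/k_d)(1 − D₀(k_2−k_d)/(k_d L₀))] / (k_2−k_d).
Here k_2−k_d = 1.384 d⁻¹ and 1 − D₀(k_2−k_d)/(k_d L₀) = 1 − 3.77×1.384/(0.326×30.9) = 0.4820, so
t_c = ln(5.245 × 0.4820) / 1.384 = 0.9276 / 1.384 = 0.6702 d.
L(t_c) = L₀ e^(−k_d t_c) = 30.9 × 0.8037 = 24.84 mg/L, and at the critical point k_2 D_c = k_d L, so D_c = (0.326/1.71) × 24.84 = 4.735 mg/L.
x_c = v t_c = 0.879 m/s × 0.6702 d × 86400 s/d = 50900 m ≈ 50.9 km.

t_c ≈ 0.670 d; D_c ≈ 4.73 mg/L; x_c ≈ 50.9 km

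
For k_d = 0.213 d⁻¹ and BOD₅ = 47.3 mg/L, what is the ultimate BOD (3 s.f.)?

L₀ ≈ 72.2 mg/L

BOD₅ = L₀(1 − e^(−5k_d)) ⇒ L₀ = BOD₅ / (1 − e^(−5×0.213))
= 47.3 / (1 − 0.3447) = 47.3 / 0.6553 = 72.18 mg/L.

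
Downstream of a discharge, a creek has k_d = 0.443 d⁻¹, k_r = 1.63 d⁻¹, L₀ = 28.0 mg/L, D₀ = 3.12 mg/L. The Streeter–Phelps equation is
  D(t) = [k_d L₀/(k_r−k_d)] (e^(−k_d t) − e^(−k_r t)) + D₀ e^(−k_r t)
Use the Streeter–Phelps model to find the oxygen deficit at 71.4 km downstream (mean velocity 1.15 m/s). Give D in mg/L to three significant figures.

D ≈ 5.33 mg/L

Travel time t = x/v = 71.4 km / (1.15 m/s) = 71400 m / 1.15 m/s = 62090 s = 0.7186 d.
k_d L₀/(k_r−k_d) = 0.443×28.0/(1.63−0.443) = 12.40/1.187 = 10.45 mg/L.
e^(−k_d t) = e^(−0.443×0.7186) = 0.7274; e^(−k_r t) = e^(−1.63×0.7186) = 0.3100.
D = 10.45 × (0.7274 − 0.3100) + 3.12 × 0.3100 = 4.362 + 0.9671 = 5.329 mg/L.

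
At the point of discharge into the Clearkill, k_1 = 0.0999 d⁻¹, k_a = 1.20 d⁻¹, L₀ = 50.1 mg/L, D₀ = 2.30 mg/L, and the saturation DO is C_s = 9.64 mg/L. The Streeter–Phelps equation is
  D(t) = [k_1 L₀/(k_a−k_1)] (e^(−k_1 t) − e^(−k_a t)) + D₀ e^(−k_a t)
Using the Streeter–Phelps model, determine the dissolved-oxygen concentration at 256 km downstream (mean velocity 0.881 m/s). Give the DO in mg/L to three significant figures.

DO ≈ 6.43 mg/L

Travel time t = x/v = 256 km / (0.881 m/s) = 256000 m / 0.881 m/s = 290600 s = 3.363 d.
k_1 L₀/(k_a−k_1) = 0.0999×50.1/(1.20−0.0999) = 5.005/1.100 = 4.550 mg/L.
e^(−k_1 t) = e^(−0.0999×3.363) = 0.7146; e^(−k_a t) = e^(−1.20×3.363) = 0.01767.
D = 4.550 × (0.7146 − 0.01767) + 2.30 × 0.01767 = 3.171 + 0.04064 = 3.212 mg/L.
DO = C_s − D = 9.64 − 3.212 = 6.428 mg/L.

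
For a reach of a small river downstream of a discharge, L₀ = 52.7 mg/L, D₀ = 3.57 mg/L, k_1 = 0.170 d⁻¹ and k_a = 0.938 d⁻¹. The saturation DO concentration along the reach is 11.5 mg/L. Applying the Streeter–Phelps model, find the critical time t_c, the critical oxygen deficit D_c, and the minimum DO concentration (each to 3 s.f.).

t_c ≈ 1.75 d; D_c ≈ 7.10 mg/L; min DO ≈ 4.40 mg/L

At the critical point dD/dt = 0, so k_1 L₀ e^(−k_1 t) = k_a D. Substituting D(t) from the Streeter–Phelps equation and solving for t gives
t_c = ln[(k_a/k_1)(1 − D₀(k_a−k_1)/(k_1 L₀))] / (k_a−k_1).
Here k_a−k_1 = 0.7680 d⁻¹ and 1 − D₀(k_a−k_1)/(k_1 L₀) = 1 − 3.57×0.7680/(0.170×52.7) = 0.6940, so
t_c = ln(5.518 × 0.6940) / 0.7680 = 1.343 / 0.7680 = 1.748 d.
D_c = (k_1/k_a) L₀ e^(−k_1 t_c) = (0.170/0.938) × 52.7 × e^(−0.170×1.748) = 0.1812 × 52.7 × 0.7429 = 7.096 mg/L.
Minimum DO = C_s − D_c = 11.5 − 7.096 = 4.404 mg/L.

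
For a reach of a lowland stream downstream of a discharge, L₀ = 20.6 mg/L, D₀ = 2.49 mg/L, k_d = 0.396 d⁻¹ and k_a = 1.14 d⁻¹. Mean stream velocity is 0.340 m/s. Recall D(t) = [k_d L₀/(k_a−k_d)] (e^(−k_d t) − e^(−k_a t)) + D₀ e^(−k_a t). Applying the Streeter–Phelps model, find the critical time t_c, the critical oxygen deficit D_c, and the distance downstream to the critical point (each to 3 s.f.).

With k_a/k_d = 2.879 and 1 − D₀(k_a−k_d)/(k_d L₀) = 0.7729,
t_c = ln(2.879 × 0.7729) / (1.14 − 0.396) = ln(2.225) / 0.7440 = 0.7998/0.7440 = 1.075 d.
D_c = (k_d/k_a) L₀ e^(−k_d t_c) = (0.396/1.14) × 20.6 × e^(−0.396×1.075) = 0.3474 × 20.6 × 0.6533 = 4.675 mg/L.
x_c = v t_c = 0.340 m/s × 1.075 d × 86400 s/d = 31580 m ≈ 31.6 km.

t_c ≈ 1.07 d; D_c ≈ 4.68 mg/L; x_c ≈ 31.6 km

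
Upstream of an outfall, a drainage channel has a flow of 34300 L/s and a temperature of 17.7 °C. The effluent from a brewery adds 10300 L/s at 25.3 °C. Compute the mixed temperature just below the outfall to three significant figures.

19.5 °C

Flow-weighted mixing: C = (Q_r C_r + Q_w C_w)/(Q_r + Q_w)
= (34300×17.7 + 10300×25.3)/(34300 + 10300) = 867700/44600 = 19.46 °C.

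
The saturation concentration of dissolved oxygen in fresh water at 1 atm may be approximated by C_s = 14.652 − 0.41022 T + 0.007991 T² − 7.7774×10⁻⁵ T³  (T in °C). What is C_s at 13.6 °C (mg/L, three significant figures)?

C_s ≈ 10.4 mg/L

C_s = 14.652 − 0.41022×13.6 + 0.007991×13.6² − 7.7774×10⁻⁵×13.6³ = 10.36 mg/L.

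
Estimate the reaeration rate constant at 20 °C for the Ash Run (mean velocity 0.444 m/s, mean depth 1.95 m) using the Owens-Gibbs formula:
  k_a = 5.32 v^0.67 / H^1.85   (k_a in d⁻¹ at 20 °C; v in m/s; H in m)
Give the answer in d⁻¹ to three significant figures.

k_a ≈ 0.898 d⁻¹

k_a = 5.32 × 0.444^0.67 / 1.95^1.85 = 5.32 × 0.5804 / 3.440 = 0.8976 d⁻¹.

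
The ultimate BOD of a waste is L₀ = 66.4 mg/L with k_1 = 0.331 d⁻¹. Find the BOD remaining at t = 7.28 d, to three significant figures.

L_t = L₀ e^(−k_1 t) = 66.4 × e^(−0.331×7.28) = 66.4 × 0.08984 = 5.966 mg/L.

L ≈ 5.97 mg/L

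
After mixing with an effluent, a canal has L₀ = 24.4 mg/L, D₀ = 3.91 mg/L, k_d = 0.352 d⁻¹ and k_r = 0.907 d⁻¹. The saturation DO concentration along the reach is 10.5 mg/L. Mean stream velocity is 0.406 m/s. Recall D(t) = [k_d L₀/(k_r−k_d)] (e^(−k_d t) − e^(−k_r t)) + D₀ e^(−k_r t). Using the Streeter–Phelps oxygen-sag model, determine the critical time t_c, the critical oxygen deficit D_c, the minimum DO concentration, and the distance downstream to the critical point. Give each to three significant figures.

t_c ≈ 1.18 d; D_c ≈ 6.25 mg/L; min DO ≈ 4.25 mg/L; x_c ≈ 41.4 km

t_c = [1/(k_r−k_d)] ln[(k_r/k_d)(1 − D₀(k_r−k_d)/(k_d L₀))]
= [1/(0.907−0.352)] ln[(0.907/0.352)(1 − 3.91×0.5550/(0.352×24.4))]
= (1/0.5550) ln[2.577 × 0.7473] = 1.802 × ln(1.926) = 1.802 × 0.6553 = 1.181 d.
D_c = (k_d/k_r) L₀ e^(−k_d t_c) = (0.352/0.907) × 24.4 × e^(−0.352×1.181) = 0.3881 × 24.4 × 0.6599 = 6.249 mg/L.
Minimum DO = C_s − D_c = 10.5 − 6.249 = 4.251 mg/L.
x_c = v t_c = 0.406 m/s × 1.181 d × 86400 s/d = 41420 m ≈ 41.4 km.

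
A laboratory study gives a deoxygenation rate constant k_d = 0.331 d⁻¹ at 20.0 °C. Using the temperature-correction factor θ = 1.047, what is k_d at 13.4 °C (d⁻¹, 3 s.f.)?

k_d ≈ 0.244 d⁻¹

k_d(T₂) = k_d(T₁) · θ^(T₂−T₁) = 0.331 × 1.047^(13.4−20.0)
= 0.331 × 1.047^-6.60 = 0.331 × 0.7385 = 0.2444 d⁻¹.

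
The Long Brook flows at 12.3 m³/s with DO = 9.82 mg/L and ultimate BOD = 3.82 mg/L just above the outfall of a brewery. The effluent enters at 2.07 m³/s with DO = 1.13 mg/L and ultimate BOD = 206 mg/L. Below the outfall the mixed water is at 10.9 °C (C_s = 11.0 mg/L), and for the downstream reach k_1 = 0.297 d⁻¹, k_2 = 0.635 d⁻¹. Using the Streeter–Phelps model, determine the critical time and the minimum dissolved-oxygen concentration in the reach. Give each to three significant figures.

t_c ≈ 1.99 d; minimum DO ≈ 2.46 mg/L

Mixed DO = (12.3×9.82 + 2.07×1.13)/(12.3+2.07) = 123.1/14.37 = 8.568 mg/L.
Mixed L₀ = (12.3×3.82 + 2.07×206)/(14.37) = 473.4/14.37 = 32.94 mg/L.
Initial deficit D₀ = C_s − DO₀ = 11.0 − 8.568 = 2.432 mg/L.
t_c = (1/0.3380) ln[(0.635/0.297)(1 − 2.432×0.3380/(0.297×32.94))] = 2.959 × ln(1.958) = 1.989 d.
D_c = (0.297/0.635) × 32.94 × e^(−0.297×1.989) = 0.4677 × 32.94 × 0.5540 = 8.536 mg/L.
Minimum DO = 11.0 − 8.536 = 2.464 mg/L.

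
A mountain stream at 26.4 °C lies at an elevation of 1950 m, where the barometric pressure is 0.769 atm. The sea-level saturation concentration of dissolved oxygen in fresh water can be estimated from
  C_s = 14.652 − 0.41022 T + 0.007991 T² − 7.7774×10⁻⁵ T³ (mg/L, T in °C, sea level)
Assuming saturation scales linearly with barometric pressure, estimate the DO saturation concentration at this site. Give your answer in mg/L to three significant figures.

C_s ≈ 6.12 mg/L

At sea level: C_s = 14.652 − 0.41022×26.4 + 0.007991×26.4² − 7.7774×10⁻⁵×26.4³ = 7.961 mg/L.
Pressure correction: C_s' = 7.961 × 0.769 = 6.122 mg/L.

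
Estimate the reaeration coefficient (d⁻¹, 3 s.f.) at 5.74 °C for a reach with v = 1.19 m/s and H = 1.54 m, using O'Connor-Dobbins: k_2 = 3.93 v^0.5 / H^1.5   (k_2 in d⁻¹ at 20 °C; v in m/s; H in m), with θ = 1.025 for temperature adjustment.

k_2 ≈ 1.58 d⁻¹

k_2(20) = 3.93 × 1.19^0.5 / 1.54^1.5 = 3.93 × 1.091 / 1.911 = 2.243 d⁻¹.
k_2(5.74) = 2.243 × 1.025^(5.74−20) = 2.243 × 0.7032 = 1.577 d⁻¹.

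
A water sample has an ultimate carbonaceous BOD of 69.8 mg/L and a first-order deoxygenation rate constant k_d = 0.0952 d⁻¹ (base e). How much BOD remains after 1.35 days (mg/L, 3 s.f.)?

L_t = L₀ e^(−k_d t) = 69.8 × e^(−0.0952×1.35) = 69.8 × 0.8794 = 61.38 mg/L.

L ≈ 61.4 mg/L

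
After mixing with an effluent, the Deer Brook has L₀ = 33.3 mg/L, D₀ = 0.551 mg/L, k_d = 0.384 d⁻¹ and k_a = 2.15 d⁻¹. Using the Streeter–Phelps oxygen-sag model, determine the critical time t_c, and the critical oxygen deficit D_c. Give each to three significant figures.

t_c = [1/(k_a−k_d)] ln[(k_a/k_d)(1 − D₀(k_a−k_d)/(k_d L₀))]
= [1/(2.15−0.384)] ln[(2.15/0.384)(1 − 0.551×1.766/(0.384×33.3))]
= (1/1.766) ln[5.599 × 0.9239] = 0.5663 × ln(5.173) = 0.5663 × 1.643 = 0.9306 d.
L(t_c) = L₀ e^(−k_d t_c) = 33.3 × 0.6995 = 23.29 mg/L, and at the critical point k_a D_c = k_d L, so D_c = (0.384/2.15) × 23.29 = 4.160 mg/L.

t_c ≈ 0.931 d; D_c ≈ 4.16 mg/L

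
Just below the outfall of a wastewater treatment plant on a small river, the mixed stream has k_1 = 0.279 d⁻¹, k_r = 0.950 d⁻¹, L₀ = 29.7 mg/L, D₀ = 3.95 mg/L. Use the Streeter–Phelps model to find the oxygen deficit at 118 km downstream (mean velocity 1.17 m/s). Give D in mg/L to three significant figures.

D ≈ 6.15 mg/L

Travel time t = x/v = 118 km / (1.17 m/s) = 118000 m / 1.17 m/s = 100900 s = 1.167 d.
k_1 L₀/(k_r−k_1) = 0.279×29.7/(0.950−0.279) = 8.286/0.6710 = 12.35 mg/L.
e^(−k_1 t) = e^(−0.279×1.167) = 0.7220; e^(−k_r t) = e^(−0.950×1.167) = 0.3299.
D = 12.35 × (0.7220 − 0.3299) + 3.95 × 0.3299 = 4.842 + 1.303 = 6.146 mg/L.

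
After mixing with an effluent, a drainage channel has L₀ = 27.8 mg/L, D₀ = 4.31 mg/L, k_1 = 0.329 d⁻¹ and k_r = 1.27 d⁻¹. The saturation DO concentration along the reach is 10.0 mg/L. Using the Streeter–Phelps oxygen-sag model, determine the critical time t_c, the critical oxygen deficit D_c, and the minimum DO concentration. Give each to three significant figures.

With k_r/k_1 = 3.860 and 1 − D₀(k_r−k_1)/(k_1 L₀) = 0.5566,
t_c = ln(3.860 × 0.5566) / (1.27 − 0.329) = ln(2.148) / 0.9410 = 0.7648/0.9410 = 0.8127 d.
L(t_c) = L₀ e^(−k_1 t_c) = 27.8 × 0.7654 = 21.28 mg/L, and at the critical point k_r D_c = k_1 L, so D_c = (0.329/1.27) × 21.28 = 5.512 mg/L.
Minimum DO = C_s − D_c = 10.0 − 5.512 = 4.488 mg/L.

t_c ≈ 0.813 d; D_c ≈ 5.51 mg/L; min DO ≈ 4.49 mg/L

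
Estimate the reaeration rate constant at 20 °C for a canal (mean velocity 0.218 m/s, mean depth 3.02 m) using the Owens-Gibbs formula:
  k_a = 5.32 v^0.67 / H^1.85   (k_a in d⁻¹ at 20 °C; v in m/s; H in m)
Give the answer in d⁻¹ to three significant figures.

k_a = 5.32 × 0.218^0.67 / 3.02^1.85 = 5.32 × 0.3604 / 7.727 = 0.2481 d⁻¹.

k_a ≈ 0.248 d⁻¹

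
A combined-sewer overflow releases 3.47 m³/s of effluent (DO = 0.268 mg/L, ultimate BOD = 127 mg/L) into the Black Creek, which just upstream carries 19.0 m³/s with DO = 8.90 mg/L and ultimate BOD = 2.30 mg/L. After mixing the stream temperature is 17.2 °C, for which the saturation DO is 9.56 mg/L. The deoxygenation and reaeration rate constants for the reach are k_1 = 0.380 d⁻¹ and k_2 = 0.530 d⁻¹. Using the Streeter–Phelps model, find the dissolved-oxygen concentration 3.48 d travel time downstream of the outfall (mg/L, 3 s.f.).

DO ≈ 3.33 mg/L

Mixed DO = (19.0×8.90 + 3.47×0.268)/(19.0+3.47) = 170.0/22.47 = 7.567 mg/L.
Mixed L₀ = (19.0×2.30 + 3.47×127)/(22.47) = 484.4/22.47 = 21.56 mg/L.
Initial deficit D₀ = C_s − DO₀ = 9.56 − 7.567 = 1.993 mg/L.
D(3.48) = [0.380×21.56/(0.530−0.380)](e^(−0.380×3.48) − e^(−0.530×3.48)) + 1.993 e^(−0.530×3.48)
= 54.61 × (0.2665 − 0.1581) + 1.993 × 0.1581 = 6.234 mg/L.
DO = 9.56 − 6.234 = 3.326 mg/L.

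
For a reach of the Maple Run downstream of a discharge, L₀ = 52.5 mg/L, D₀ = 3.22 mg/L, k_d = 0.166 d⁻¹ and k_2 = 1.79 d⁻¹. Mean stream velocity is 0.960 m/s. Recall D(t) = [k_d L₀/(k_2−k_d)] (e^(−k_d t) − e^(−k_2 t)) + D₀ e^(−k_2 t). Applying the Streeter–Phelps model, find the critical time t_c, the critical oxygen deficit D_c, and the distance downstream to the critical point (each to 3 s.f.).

t_c ≈ 0.900 d; D_c ≈ 4.19 mg/L; x_c ≈ 74.7 km

With k_2/k_d = 10.78 and 1 − D₀(k_2−k_d)/(k_d L₀) = 0.4000,
t_c = ln(10.78 × 0.4000) / (1.79 − 0.166) = ln(4.313) / 1.624 = 1.462/1.624 = 0.9000 d.
L(t_c) = L₀ e^(−k_d t_c) = 52.5 × 0.8612 = 45.21 mg/L, and at the critical point k_2 D_c = k_d L, so D_c = (0.166/1.79) × 45.21 = 4.193 mg/L.
x_c = v t_c = 0.960 m/s × 0.9000 d × 86400 s/d = 74650 m ≈ 74.7 km.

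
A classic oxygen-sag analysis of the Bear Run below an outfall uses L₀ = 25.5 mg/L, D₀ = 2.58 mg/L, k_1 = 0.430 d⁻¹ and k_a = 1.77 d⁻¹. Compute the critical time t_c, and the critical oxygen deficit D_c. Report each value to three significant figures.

t_c ≈ 0.773 d; D_c ≈ 4.44 mg/L

t_c = [1/(k_a−k_1)] ln[(k_a/k_1)(1 − D₀(k_a−k_1)/(k_1 L₀))]
= [1/(1.77−0.430)] ln[(1.77/0.430)(1 − 2.58×1.340/(0.430×25.5))]
= (1/1.340) ln[4.116 × 0.6847] = 0.7463 × ln(2.818) = 0.7463 × 1.036 = 0.7733 d.
D_c = (k_1/k_a) L₀ e^(−k_1 t_c) = (0.430/1.77) × 25.5 × e^(−0.430×0.7733) = 0.2429 × 25.5 × 0.7171 = 4.443 mg/L.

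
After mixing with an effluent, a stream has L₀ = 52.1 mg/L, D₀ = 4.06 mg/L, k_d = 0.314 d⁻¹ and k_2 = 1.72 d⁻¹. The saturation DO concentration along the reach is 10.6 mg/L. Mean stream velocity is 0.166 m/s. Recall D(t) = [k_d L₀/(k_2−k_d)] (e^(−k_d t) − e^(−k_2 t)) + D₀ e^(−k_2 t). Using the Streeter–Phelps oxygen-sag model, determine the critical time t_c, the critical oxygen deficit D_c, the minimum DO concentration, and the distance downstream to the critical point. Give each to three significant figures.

At the critical point dD/dt = 0, so k_d L₀ e^(−k_d t) = k_2 D. Substituting D(t) from the Streeter–Phelps equation and solving for t gives
t_c = ln[(k_2/k_d)(1 − D₀(k_2−k_d)/(k_d L₀))] / (k_2−k_d).
Here k_2−k_d = 1.406 d⁻¹ and 1 − D₀(k_2−k_d)/(k_d L₀) = 1 − 4.06×1.406/(0.314×52.1) = 0.6511, so
t_c = ln(5.478 × 0.6511) / 1.406 = 1.272 / 1.406 = 0.9044 d.
L(t_c) = L₀ e^(−k_d t_c) = 52.1 × 0.7528 = 39.22 mg/L, and at the critical point k_2 D_c = k_d L, so D_c = (0.314/1.72) × 39.22 = 7.160 mg/L.
Minimum DO = C_s − D_c = 10.6 − 7.160 = 3.440 mg/L.
x_c = v t_c = 0.166 m/s × 0.9044 d × 86400 s/d = 12970 m ≈ 13.0 km.

t_c ≈ 0.904 d; D_c ≈ 7.16 mg/L; min DO ≈ 3.44 mg/L; x_c ≈ 13.0 km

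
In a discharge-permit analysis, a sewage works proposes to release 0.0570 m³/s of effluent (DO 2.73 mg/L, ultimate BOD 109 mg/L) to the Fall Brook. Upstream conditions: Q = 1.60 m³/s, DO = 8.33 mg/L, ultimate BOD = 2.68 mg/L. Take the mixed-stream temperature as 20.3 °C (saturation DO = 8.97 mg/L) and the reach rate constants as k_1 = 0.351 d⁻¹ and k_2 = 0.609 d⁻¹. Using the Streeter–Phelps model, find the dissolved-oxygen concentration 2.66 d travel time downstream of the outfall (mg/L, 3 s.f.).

Mixed DO = (1.60×8.33 + 0.0570×2.73)/(1.60+0.0570) = 13.48/1.657 = 8.137 mg/L.
Mixed L₀ = (1.60×2.68 + 0.0570×109)/(1.657) = 10.50/1.657 = 6.337 mg/L.
Initial deficit D₀ = C_s − DO₀ = 8.97 − 8.137 = 0.8326 mg/L.
D(2.66) = [0.351×6.337/(0.609−0.351)](e^(−0.351×2.66) − e^(−0.609×2.66)) + 0.8326 e^(−0.609×2.66)
= 8.622 × (0.3931 − 0.1979) + 0.8326 × 0.1979 = 1.848 mg/L.
DO = 8.97 − 1.848 = 7.122 mg/L.

DO ≈ 7.12 mg/L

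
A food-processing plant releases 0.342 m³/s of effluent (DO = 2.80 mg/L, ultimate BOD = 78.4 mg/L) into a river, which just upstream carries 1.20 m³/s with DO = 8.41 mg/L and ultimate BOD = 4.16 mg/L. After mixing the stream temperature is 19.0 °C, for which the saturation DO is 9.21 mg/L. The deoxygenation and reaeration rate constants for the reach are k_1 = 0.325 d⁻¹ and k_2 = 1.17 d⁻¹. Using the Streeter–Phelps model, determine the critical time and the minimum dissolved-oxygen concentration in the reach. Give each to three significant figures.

Mixed DO = (1.20×8.41 + 0.342×2.80)/(1.20+0.342) = 11.05/1.542 = 7.166 mg/L.
Mixed L₀ = (1.20×4.16 + 0.342×78.4)/(1.542) = 31.80/1.542 = 20.63 mg/L.
Initial deficit D₀ = C_s − DO₀ = 9.21 − 7.166 = 2.044 mg/L.
t_c = (1/0.8450) ln[(1.17/0.325)(1 − 2.044×0.8450/(0.325×20.63))] = 1.183 × ln(2.672) = 1.163 d.
D_c = (0.325/1.17) × 20.63 × e^(−0.325×1.163) = 0.2778 × 20.63 × 0.6852 = 3.926 mg/L.
Minimum DO = 9.21 − 3.926 = 5.284 mg/L.

t_c ≈ 1.16 d; minimum DO ≈ 5.28 mg/L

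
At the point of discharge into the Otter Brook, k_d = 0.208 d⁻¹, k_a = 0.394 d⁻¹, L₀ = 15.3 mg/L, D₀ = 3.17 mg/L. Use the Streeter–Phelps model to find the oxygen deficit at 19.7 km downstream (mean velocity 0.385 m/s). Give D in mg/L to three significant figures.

Travel time t = x/v = 19.7 km / (0.385 m/s) = 19700 m / 0.385 m/s = 51170 s = 0.5922 d.
k_d L₀/(k_a−k_d) = 0.208×15.3/(0.394−0.208) = 3.182/0.1860 = 17.11 mg/L.
e^(−k_d t) = e^(−0.208×0.5922) = 0.8841; e^(−k_a t) = e^(−0.394×0.5922) = 0.7919.
D = 17.11 × (0.8841 − 0.7919) + 3.17 × 0.7919 = 1.578 + 2.510 = 4.088 mg/L.

D ≈ 4.09 mg/L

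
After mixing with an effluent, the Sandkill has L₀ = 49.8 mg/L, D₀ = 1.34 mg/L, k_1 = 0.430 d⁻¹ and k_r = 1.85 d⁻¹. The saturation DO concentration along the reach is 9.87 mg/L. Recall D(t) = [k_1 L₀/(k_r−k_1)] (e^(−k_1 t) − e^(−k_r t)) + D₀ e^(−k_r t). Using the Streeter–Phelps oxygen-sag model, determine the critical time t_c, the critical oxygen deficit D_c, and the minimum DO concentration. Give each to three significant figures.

With k_r/k_1 = 4.302 and 1 − D₀(k_r−k_1)/(k_1 L₀) = 0.9111,
t_c = ln(4.302 × 0.9111) / (1.85 − 0.430) = ln(3.920) / 1.420 = 1.366/1.420 = 0.9620 d.
L(t_c) = L₀ e^(−k_1 t_c) = 49.8 × 0.6612 = 32.93 mg/L, and at the critical point k_r D_c = k_1 L, so D_c = (0.430/1.85) × 32.93 = 7.654 mg/L.
Minimum DO = C_s − D_c = 9.87 − 7.654 = 2.216 mg/L.

t_c ≈ 0.962 d; D_c ≈ 7.65 mg/L; min DO ≈ 2.22 mg/L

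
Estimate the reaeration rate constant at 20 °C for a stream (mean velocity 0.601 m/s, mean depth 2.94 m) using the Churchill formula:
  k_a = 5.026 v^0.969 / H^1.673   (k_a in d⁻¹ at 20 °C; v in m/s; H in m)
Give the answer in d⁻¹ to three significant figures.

k_a ≈ 0.505 d⁻¹

k_a = 5.026 × 0.601^0.969 / 2.94^1.673 = 5.026 × 0.6106 / 6.075 = 0.5051 d⁻¹.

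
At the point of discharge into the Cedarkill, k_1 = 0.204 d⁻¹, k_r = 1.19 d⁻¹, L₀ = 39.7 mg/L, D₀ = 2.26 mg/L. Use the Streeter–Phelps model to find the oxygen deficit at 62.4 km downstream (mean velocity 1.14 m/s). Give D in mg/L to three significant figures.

Travel time t = x/v = 62.4 km / (1.14 m/s) = 62400 m / 1.14 m/s = 54740 s = 0.6335 d.
k_1 L₀/(k_r−k_1) = 0.204×39.7/(1.19−0.204) = 8.099/0.9860 = 8.214 mg/L.
e^(−k_1 t) = e^(−0.204×0.6335) = 0.8788; e^(−k_r t) = e^(−1.19×0.6335) = 0.4705.
D = 8.214 × (0.8788 − 0.4705) + 2.26 × 0.4705 = 3.353 + 1.063 = 4.417 mg/L.

D ≈ 4.42 mg/L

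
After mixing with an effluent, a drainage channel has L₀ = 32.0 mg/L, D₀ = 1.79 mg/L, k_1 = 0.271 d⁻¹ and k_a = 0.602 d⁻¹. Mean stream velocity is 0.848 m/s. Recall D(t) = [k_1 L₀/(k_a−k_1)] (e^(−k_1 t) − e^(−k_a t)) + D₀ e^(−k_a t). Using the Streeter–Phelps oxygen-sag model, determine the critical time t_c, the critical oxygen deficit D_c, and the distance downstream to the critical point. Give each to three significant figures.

t_c ≈ 2.20 d; D_c ≈ 7.94 mg/L; x_c ≈ 161 km

t_c = [1/(k_a−k_1)] ln[(k_a/k_1)(1 − D₀(k_a−k_1)/(k_1 L₀))]
= [1/(0.602−0.271)] ln[(0.602/0.271)(1 − 1.79×0.3310/(0.271×32.0))]
= (1/0.3310) ln[2.221 × 0.9317] = 3.021 × ln(2.070) = 3.021 × 0.7274 = 2.197 d.
D_c = (k_1/k_a) L₀ e^(−k_1 t_c) = (0.271/0.602) × 32.0 × e^(−0.271×2.197) = 0.4502 × 32.0 × 0.5513 = 7.941 mg/L.
x_c = v t_c = 0.848 m/s × 2.197 d × 86400 s/d = 161000 m ≈ 161 km.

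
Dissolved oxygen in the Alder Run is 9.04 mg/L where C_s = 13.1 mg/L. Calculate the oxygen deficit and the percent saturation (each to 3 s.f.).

D = C_s − C = 13.1 − 9.04 = 4.06 mg/L.
% saturation = 9.04/13.1 × 100 = 69.0 %.

D ≈ 4.06 mg/L; 69.0 % saturation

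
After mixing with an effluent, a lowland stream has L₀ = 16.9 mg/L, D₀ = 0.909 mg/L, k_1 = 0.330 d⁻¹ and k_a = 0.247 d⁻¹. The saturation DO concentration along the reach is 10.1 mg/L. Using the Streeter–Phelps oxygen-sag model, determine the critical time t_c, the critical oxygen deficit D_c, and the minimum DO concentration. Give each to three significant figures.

t_c ≈ 3.33 d; D_c ≈ 7.53 mg/L; min DO ≈ 2.57 mg/L

At the critical point dD/dt = 0, so k_1 L₀ e^(−k_1 t) = k_a D. Substituting D(t) from the Streeter–Phelps equation and solving for t gives
t_c = ln[(k_a/k_1)(1 − D₀(k_a−k_1)/(k_1 L₀))] / (k_a−k_1).
Here k_a−k_1 = -0.08300 d⁻¹ and 1 − D₀(k_a−k_1)/(k_1 L₀) = 1 − 0.909×-0.08300/(0.330×16.9) = 1.014, so
t_c = ln(0.7485 × 1.014) / -0.08300 = -0.2763 / -0.08300 = 3.329 d.
D_c = (k_1/k_a) L₀ e^(−k_1 t_c) = (0.330/0.247) × 16.9 × e^(−0.330×3.329) = 1.336 × 16.9 × 0.3334 = 7.528 mg/L.
Minimum DO = C_s − D_c = 10.1 − 7.528 = 2.572 mg/L.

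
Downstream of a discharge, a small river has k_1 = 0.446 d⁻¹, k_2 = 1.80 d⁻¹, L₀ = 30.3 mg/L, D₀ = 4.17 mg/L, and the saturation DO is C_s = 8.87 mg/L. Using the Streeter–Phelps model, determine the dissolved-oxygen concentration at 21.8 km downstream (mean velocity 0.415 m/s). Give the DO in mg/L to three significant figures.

DO ≈ 3.20 mg/L

Travel time t = x/v = 21.8 km / (0.415 m/s) = 21800 m / 0.415 m/s = 52530 s = 0.6080 d.
k_1 L₀/(k_2−k_1) = 0.446×30.3/(1.80−0.446) = 13.51/1.354 = 9.981 mg/L.
e^(−k_1 t) = e^(−0.446×0.6080) = 0.7625; e^(−k_2 t) = e^(−1.80×0.6080) = 0.3347.
D = 9.981 × (0.7625 − 0.3347) + 4.17 × 0.3347 = 4.269 + 1.396 = 5.665 mg/L.
DO = C_s − D = 8.87 − 5.665 = 3.205 mg/L.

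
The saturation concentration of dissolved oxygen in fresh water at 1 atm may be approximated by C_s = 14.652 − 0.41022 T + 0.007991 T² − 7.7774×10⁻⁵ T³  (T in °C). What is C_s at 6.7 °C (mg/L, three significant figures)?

C_s ≈ 12.2 mg/L

C_s = 14.652 − 0.41022×6.7 + 0.007991×6.7² − 7.7774×10⁻⁵×6.7³ = 12.24 mg/L.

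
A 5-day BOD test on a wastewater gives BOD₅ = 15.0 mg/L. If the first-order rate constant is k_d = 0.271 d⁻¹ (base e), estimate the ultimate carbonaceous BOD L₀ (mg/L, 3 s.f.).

BOD₅ = L₀(1 − e^(−5k_d)) ⇒ L₀ = BOD₅ / (1 − e^(−5×0.271))
= 15.0 / (1 − 0.2579) = 15.0 / 0.7421 = 20.21 mg/L.

L₀ ≈ 20.2 mg/L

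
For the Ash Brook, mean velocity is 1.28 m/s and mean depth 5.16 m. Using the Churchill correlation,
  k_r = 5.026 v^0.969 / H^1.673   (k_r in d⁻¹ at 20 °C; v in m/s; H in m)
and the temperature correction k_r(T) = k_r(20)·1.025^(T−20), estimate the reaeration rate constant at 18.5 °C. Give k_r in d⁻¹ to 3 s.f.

k_r(20) = 5.026 × 1.28^0.969 / 5.16^1.673 = 5.026 × 1.270 / 15.57 = 0.4101 d⁻¹.
k_r(18.5) = 0.4101 × 1.025^(18.5−20) = 0.4101 × 0.9636 = 0.3951 d⁻¹.

k_r ≈ 0.395 d⁻¹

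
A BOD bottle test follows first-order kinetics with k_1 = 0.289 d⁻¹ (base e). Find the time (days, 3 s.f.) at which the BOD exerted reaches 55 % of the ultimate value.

y/L₀ = 1 − e^(−k_1 t) = 0.55 ⇒ e^(−k_1 t) = 0.450
t = −ln(0.450) / 0.289 = 0.7985 / 0.289 = 2.763 d.

t ≈ 2.76 d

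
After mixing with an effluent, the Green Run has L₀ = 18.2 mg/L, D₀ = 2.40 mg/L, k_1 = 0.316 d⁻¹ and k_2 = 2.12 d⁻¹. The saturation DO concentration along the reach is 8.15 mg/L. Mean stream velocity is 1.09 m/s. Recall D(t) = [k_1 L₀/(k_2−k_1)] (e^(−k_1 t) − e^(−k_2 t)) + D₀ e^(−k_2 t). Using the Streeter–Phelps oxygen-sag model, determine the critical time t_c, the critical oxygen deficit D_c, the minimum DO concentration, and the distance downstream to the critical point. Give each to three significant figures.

t_c = [1/(k_2−k_1)] ln[(k_2/k_1)(1 − D₀(k_2−k_1)/(k_1 L₀))]
= [1/(2.12−0.316)] ln[(2.12/0.316)(1 − 2.40×1.804/(0.316×18.2))]
= (1/1.804) ln[6.709 × 0.2472] = 0.5543 × ln(1.658) = 0.5543 × 0.5058 = 0.2804 d.
L(t_c) = L₀ e^(−k_1 t_c) = 18.2 × 0.9152 = 16.66 mg/L, and at the critical point k_2 D_c = k_1 L, so D_c = (0.316/2.12) × 16.66 = 2.483 mg/L.
Minimum DO = C_s − D_c = 8.15 − 2.483 = 5.667 mg/L.
x_c = v t_c = 1.09 m/s × 0.2804 d × 86400 s/d = 26400 m ≈ 26.4 km.

t_c ≈ 0.280 d; D_c ≈ 2.48 mg/L; min DO ≈ 5.67 mg/L; x_c ≈ 26.4 km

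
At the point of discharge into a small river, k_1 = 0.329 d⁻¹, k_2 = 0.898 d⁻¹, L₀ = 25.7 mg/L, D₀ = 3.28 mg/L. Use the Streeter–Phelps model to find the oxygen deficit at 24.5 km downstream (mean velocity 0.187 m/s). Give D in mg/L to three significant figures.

D ≈ 6.06 mg/L

Travel time t = x/v = 24.5 km / (0.187 m/s) = 24500 m / 0.187 m/s = 131000 s = 1.516 d.
k_1 L₀/(k_2−k_1) = 0.329×25.7/(0.898−0.329) = 8.455/0.5690 = 14.86 mg/L.
e^(−k_1 t) = e^(−0.329×1.516) = 0.6072; e^(−k_2 t) = e^(−0.898×1.516) = 0.2562.
D = 14.86 × (0.6072 − 0.2562) + 3.28 × 0.2562 = 5.216 + 0.8404 = 6.056 mg/L.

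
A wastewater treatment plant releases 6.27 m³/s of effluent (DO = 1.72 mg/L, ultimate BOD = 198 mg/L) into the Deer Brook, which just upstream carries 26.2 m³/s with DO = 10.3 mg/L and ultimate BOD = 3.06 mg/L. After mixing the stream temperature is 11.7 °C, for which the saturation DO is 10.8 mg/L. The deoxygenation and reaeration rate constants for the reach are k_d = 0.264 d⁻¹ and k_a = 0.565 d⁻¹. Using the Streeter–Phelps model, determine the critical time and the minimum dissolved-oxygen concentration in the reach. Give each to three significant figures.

Mixed DO = (26.2×10.3 + 6.27×1.72)/(26.2+6.27) = 280.6/32.47 = 8.643 mg/L.
Mixed L₀ = (26.2×3.06 + 6.27×198)/(32.47) = 1322/32.47 = 40.70 mg/L.
Initial deficit D₀ = C_s − DO₀ = 10.8 − 8.643 = 2.157 mg/L.
t_c = (1/0.3010) ln[(0.565/0.264)(1 − 2.157×0.3010/(0.264×40.70))] = 3.322 × ln(2.011) = 2.321 d.
D_c = (0.264/0.565) × 40.70 × e^(−0.264×2.321) = 0.4673 × 40.70 × 0.5419 = 10.31 mg/L.
Minimum DO = 10.8 − 10.31 = 0.4939 mg/L.

t_c ≈ 2.32 d; minimum DO ≈ 0.494 mg/L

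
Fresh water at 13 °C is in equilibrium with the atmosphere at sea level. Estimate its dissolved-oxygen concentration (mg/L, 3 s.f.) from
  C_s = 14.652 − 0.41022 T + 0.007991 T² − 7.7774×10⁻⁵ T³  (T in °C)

C_s = 14.652 − 0.41022×13 + 0.007991×13² − 7.7774×10⁻⁵×13³ = 10.50 mg/L.

C_s ≈ 10.5 mg/L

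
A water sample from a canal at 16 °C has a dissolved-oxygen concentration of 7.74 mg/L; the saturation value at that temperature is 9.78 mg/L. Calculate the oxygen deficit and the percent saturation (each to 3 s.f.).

D = C_s − C = 9.78 − 7.74 = 2.04 mg/L.
% saturation = 7.74/9.78 × 100 = 79.1 %.

D ≈ 2.04 mg/L; 79.1 % saturation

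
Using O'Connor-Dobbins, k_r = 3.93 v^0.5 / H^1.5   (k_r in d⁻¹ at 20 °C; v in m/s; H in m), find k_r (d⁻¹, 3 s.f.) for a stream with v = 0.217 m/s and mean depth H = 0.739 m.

k_r = 3.93 × 0.217^0.5 / 0.739^1.5 = 3.93 × 0.4658 / 0.6353 = 2.882 d⁻¹.

k_r ≈ 2.88 d⁻¹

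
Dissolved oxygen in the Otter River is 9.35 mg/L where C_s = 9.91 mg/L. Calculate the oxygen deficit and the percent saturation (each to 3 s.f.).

D ≈ 0.560 mg/L; 94.3 % saturation

D = C_s − C = 9.91 − 9.35 = 0.560 mg/L.
% saturation = 9.35/9.91 × 100 = 94.3 %.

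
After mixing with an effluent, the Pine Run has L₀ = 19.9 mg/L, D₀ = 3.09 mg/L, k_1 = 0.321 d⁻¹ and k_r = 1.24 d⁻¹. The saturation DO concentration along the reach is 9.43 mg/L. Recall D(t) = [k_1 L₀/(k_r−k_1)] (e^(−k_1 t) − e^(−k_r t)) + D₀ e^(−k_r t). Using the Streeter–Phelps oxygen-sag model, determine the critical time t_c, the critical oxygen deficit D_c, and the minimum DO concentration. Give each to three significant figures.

With k_r/k_1 = 3.863 and 1 − D₀(k_r−k_1)/(k_1 L₀) = 0.5555,
t_c = ln(3.863 × 0.5555) / (1.24 − 0.321) = ln(2.146) / 0.9190 = 0.7635/0.9190 = 0.8307 d.
L(t_c) = L₀ e^(−k_1 t_c) = 19.9 × 0.7659 = 15.24 mg/L, and at the critical point k_r D_c = k_1 L, so D_c = (0.321/1.24) × 15.24 = 3.946 mg/L.
Minimum DO = C_s − D_c = 9.43 − 3.946 = 5.484 mg/L.

t_c ≈ 0.831 d; D_c ≈ 3.95 mg/L; min DO ≈ 5.48 mg/L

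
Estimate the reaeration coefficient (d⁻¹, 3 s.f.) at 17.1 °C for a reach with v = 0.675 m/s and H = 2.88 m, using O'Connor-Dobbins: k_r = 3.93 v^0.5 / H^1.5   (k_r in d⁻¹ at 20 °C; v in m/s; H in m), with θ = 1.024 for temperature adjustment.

k_r(20) = 3.93 × 0.675^0.5 / 2.88^1.5 = 3.93 × 0.8216 / 4.888 = 0.6606 d⁻¹.
k_r(17.1) = 0.6606 × 1.024^(17.1−20) = 0.6606 × 0.9335 = 0.6167 d⁻¹.

k_r ≈ 0.617 d⁻¹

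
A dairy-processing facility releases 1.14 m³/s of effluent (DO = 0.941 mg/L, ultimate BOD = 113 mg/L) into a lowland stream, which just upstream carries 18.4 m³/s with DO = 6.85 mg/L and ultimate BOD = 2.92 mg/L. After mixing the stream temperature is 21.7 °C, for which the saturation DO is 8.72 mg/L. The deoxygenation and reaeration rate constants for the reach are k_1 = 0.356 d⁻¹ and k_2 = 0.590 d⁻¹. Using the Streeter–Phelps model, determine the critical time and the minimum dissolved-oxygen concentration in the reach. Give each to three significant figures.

t_c ≈ 1.44 d; minimum DO ≈ 5.34 mg/L

Mixed DO = (18.4×6.85 + 1.14×0.941)/(18.4+1.14) = 127.1/19.54 = 6.505 mg/L.
Mixed L₀ = (18.4×2.92 + 1.14×113)/(19.54) = 182.5/19.54 = 9.342 mg/L.
Initial deficit D₀ = C_s − DO₀ = 8.72 − 6.505 = 2.215 mg/L.
t_c = (1/0.2340) ln[(0.590/0.356)(1 − 2.215×0.2340/(0.356×9.342))] = 4.274 × ln(1.399) = 1.435 d.
D_c = (0.356/0.590) × 9.342 × e^(−0.356×1.435) = 0.6034 × 9.342 × 0.6000 = 3.382 mg/L.
Minimum DO = 8.72 − 3.382 = 5.338 mg/L.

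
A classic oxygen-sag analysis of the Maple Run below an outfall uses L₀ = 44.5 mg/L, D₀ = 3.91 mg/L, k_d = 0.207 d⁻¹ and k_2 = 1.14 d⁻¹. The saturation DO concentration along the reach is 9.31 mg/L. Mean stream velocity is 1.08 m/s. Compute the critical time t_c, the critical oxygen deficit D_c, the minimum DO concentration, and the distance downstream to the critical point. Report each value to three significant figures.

At the critical point dD/dt = 0, so k_d L₀ e^(−k_d t) = k_2 D. Substituting D(t) from the Streeter–Phelps equation and solving for t gives
t_c = ln[(k_2/k_d)(1 − D₀(k_2−k_d)/(k_d L₀))] / (k_2−k_d).
Here k_2−k_d = 0.9330 d⁻¹ and 1 − D₀(k_2−k_d)/(k_d L₀) = 1 − 3.91×0.9330/(0.207×44.5) = 0.6040, so
t_c = ln(5.507 × 0.6040) / 0.9330 = 1.202 / 0.9330 = 1.288 d.
D_c = (k_d/k_2) L₀ e^(−k_d t_c) = (0.207/1.14) × 44.5 × e^(−0.207×1.288) = 0.1816 × 44.5 × 0.7659 = 6.189 mg/L.
Minimum DO = C_s − D_c = 9.31 − 6.189 = 3.121 mg/L.
x_c = v t_c = 1.08 m/s × 1.288 d × 86400 s/d = 120200 m ≈ 120 km.

t_c ≈ 1.29 d; D_c ≈ 6.19 mg/L; min DO ≈ 3.12 mg/L; x_c ≈ 120 km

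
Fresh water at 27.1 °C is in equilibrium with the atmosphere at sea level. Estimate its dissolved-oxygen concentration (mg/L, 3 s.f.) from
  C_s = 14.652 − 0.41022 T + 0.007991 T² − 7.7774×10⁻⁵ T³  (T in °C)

C_s = 14.652 − 0.41022×27.1 + 0.007991×27.1² − 7.7774×10⁻⁵×27.1³ = 7.856 mg/L.

C_s ≈ 7.86 mg/L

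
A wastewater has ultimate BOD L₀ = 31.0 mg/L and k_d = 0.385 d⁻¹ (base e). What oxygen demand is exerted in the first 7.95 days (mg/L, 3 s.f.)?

y ≈ 29.5 mg/L

y_t = L₀(1 − e^(−k_d t)) = 31.0 × (1 − e^(−0.385×7.95))
= 31.0 × (1 − 0.04685) = 31.0 × 0.9531 = 29.55 mg/L.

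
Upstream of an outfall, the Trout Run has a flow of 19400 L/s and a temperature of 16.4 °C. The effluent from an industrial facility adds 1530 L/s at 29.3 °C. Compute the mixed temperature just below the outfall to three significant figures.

17.3 °C

Flow-weighted mixing: C = (Q_r C_r + Q_w C_w)/(Q_r + Q_w)
= (19400×16.4 + 1530×29.3)/(19400 + 1530) = 363000/20930 = 17.34 °C.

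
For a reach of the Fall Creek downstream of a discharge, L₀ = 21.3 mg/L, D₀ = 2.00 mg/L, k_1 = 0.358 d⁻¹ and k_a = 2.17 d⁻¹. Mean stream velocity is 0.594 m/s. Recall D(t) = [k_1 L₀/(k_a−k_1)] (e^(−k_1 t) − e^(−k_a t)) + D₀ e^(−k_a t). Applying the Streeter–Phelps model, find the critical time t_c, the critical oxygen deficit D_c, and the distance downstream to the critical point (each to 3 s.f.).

t_c ≈ 0.639 d; D_c ≈ 2.80 mg/L; x_c ≈ 32.8 km

With k_a/k_1 = 6.061 and 1 − D₀(k_a−k_1)/(k_1 L₀) = 0.5247,
t_c = ln(6.061 × 0.5247) / (2.17 − 0.358) = ln(3.181) / 1.812 = 1.157/1.812 = 0.6386 d.
L(t_c) = L₀ e^(−k_1 t_c) = 21.3 × 0.7956 = 16.95 mg/L, and at the critical point k_a D_c = k_1 L, so D_c = (0.358/2.17) × 16.95 = 2.796 mg/L.
x_c = v t_c = 0.594 m/s × 0.6386 d × 86400 s/d = 32770 m ≈ 32.8 km.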